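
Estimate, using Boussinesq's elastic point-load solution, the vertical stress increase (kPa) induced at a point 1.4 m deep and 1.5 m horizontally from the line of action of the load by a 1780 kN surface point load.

Boussinesq vertical stress below a point load on an elastic half-space:
Δσ_z = 3P/(2πz²) · [1 + (r/z)²]^(−5/2)
r/z = 1.5/1.4 = 1.0714; [1+(r/z)²]^(−5/2) = 0.14789.
Δσ_z = 3×1780/(2π×1.4²) × 0.14789 = 433.62 × 0.14789 = 64.13 kPa

Δσ_z ≈ 64.1 kPa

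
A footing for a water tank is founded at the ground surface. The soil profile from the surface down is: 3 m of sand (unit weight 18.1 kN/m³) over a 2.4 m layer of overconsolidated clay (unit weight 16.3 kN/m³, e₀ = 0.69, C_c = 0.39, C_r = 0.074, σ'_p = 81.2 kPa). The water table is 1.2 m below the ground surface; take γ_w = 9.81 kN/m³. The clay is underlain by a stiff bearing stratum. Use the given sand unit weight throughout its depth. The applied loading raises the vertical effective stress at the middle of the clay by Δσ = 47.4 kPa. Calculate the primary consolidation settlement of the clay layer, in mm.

Mid-depth of clay below the ground surface: z = 3 + 2.4/2 = 4.2 m.
Total vertical stress at mid-clay: σ_v = 18.1×3 + 16.3×1.2 = 73.86 kPa.
Pore pressure: u = 9.81×(4.2 − 1.2) = 29.43 kPa.
Initial effective stress: σ'_0 = σ_v − u = 73.86 − 29.43 = 44.43 kPa.
Final effective stress: σ'_f = 44.43 + 47.4 = 91.83 kPa.
σ'_f = 91.83 > σ'_p = 81.2 kPa, so the stress path crosses the preconsolidation pressure — recompression up to σ'_p, then virgin compression beyond:
S_c = H/(1+e₀)·[C_r·log₁₀(σ'_p/σ'_0) + C_c·log₁₀(σ'_f/σ'_p)]
    = 2.4/1.69 × [0.074×log₁₀(81.2/44.43) + 0.39×log₁₀(91.83/81.2)]
    = 1.4201 × [0.019379 + 0.020837] = 0.05711 m

S_c ≈ 57.1 mm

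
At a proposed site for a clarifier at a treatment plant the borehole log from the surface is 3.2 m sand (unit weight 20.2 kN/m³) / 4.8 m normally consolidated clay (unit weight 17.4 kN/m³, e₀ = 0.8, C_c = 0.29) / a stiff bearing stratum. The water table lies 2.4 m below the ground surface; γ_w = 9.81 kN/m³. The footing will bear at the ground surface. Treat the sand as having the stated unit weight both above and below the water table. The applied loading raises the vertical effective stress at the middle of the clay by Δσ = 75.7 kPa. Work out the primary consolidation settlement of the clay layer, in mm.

Mid-depth of clay below the ground surface: z = 3.2 + 4.8/2 = 5.6 m.
Total vertical stress at mid-clay: σ_v = 20.2×3.2 + 17.4×2.4 = 106.4 kPa.
Pore pressure: u = 9.81×(5.6 − 2.4) = 31.392 kPa.
Initial effective stress: σ'_0 = σ_v − u = 106.4 − 31.392 = 75.008 kPa.
Final effective stress: σ'_f = σ'_0 + Δσ = 75.008 + 75.7 = 150.71 kPa.
Normally consolidated clay, so the full stress increment lies on the virgin compression line:
S_c = C_c·H/(1+e₀)·log₁₀(σ'_f/σ'_0) = 0.29×4.8/(1+0.8)×log₁₀(150.71/75.008)
    = 0.77333 × 0.30303 = 0.2343 m

S_c ≈ 234 mm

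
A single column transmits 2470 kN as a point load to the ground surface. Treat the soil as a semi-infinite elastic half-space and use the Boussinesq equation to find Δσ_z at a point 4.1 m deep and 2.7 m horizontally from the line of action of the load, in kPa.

Δσ_z ≈ 28.5 kPa

Boussinesq vertical stress below a point load on an elastic half-space:
Δσ_z = 3P/(2πz²) · [1 + (r/z)²]^(−5/2)
r/z = 2.7/4.1 = 0.65854; [1+(r/z)²]^(−5/2) = 0.40633.
Δσ_z = 3×2470/(2π×4.1²) × 0.40633 = 70.157 × 0.40633 = 28.51 kPa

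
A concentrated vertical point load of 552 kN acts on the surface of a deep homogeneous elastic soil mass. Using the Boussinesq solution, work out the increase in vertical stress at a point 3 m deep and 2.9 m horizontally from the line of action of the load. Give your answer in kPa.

Boussinesq vertical stress below a point load on an elastic half-space:
Δσ_z = 3P/(2πz²) · [1 + (r/z)²]^(−5/2)
r/z = 2.9/3 = 0.96667; [1+(r/z)²]^(−5/2) = 0.19214.
Δσ_z = 3×552/(2π×3²) × 0.19214 = 29.285 × 0.19214 = 5.627 kPa

Δσ_z ≈ 5.63 kPa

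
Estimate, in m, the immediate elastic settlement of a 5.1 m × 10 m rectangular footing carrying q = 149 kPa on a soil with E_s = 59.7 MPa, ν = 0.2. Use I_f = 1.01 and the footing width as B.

Immediate (elastic) settlement: S_e = q·B·(1−ν²)/E_s · I_f.
E_s = 59.7 MPa = 59700 kPa.
S_e = 149 × 5.1 × (1 − 0.2²) / 59700 × 1.01
    = 149 × 5.1 × 0.96 / 59700 × 1.01
    = 0.01234 m

S_e ≈ 0.0123 m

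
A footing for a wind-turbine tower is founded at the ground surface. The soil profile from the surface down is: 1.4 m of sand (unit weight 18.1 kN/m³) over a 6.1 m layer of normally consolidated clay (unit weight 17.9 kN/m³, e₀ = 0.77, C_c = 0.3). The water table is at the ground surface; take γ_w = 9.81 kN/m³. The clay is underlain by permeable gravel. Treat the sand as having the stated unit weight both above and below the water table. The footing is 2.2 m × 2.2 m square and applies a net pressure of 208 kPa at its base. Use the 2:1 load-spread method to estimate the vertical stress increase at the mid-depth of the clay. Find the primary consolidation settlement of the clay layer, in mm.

Mid-depth of clay below the ground surface: z = 1.4 + 6.1/2 = 4.45 m.
Total vertical stress at mid-clay: σ_v = 18.1×1.4 + 17.9×3.05 = 79.935 kPa.
Pore pressure: u = 9.81×(4.45 − 0) = 43.655 kPa.
Initial effective stress: σ'_0 = σ_v − u = 79.935 − 43.655 = 36.28 kPa.
Stress increase at mid-clay by the 2:1 spreading method:
Δσ = qBL/((B+z)(L+z)) = 208×2.2×2.2/((2.2+4.45)(2.2+4.45)) = 22.765 kPa
Final effective stress: σ'_f = σ'_0 + Δσ = 36.28 + 22.765 = 59.045 kPa.
Normally consolidated clay, so the full stress increment lies on the virgin compression line:
S_c = C_c·H/(1+e₀)·log₁₀(σ'_f/σ'_0) = 0.3×6.1/(1+0.77)×log₁₀(59.045/36.28)
    = 1.0339 × 0.21152 = 0.2187 m

S_c ≈ 219 mm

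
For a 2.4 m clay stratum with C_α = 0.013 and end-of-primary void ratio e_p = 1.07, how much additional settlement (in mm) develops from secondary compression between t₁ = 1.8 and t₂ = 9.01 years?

S_s ≈ 10.5 mm

Secondary compression: S_s = C_α·H/(1+e_p)·log₁₀(t₂/t₁)
S_s = 0.013×2.4/(1+1.07)×log₁₀(9.01/1.8)
    = 0.01507 × 0.6995 = 0.01054 m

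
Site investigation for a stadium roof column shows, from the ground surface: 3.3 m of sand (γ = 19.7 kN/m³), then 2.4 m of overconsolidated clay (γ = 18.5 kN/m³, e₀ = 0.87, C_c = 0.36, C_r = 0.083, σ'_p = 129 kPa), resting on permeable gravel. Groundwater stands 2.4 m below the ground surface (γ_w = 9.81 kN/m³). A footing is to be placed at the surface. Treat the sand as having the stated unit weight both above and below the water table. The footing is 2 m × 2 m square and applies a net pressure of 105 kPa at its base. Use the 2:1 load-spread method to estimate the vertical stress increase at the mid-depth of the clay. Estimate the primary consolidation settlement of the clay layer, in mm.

S_c ≈ 6.44 mm

Mid-depth of clay below the ground surface: z = 3.3 + 2.4/2 = 4.5 m.
Total vertical stress at mid-clay: σ_v = 19.7×3.3 + 18.5×1.2 = 87.21 kPa.
Pore pressure: u = 9.81×(4.5 − 2.4) = 20.601 kPa.
Initial effective stress: σ'_0 = σ_v − u = 87.21 − 20.601 = 66.609 kPa.
Stress increase at mid-clay by the 2:1 spreading method:
Δσ = qBL/((B+z)(L+z)) = 105×2×2/((2+4.5)(2+4.5)) = 9.9408 kPa
Final effective stress: σ'_f = 66.609 + 9.9408 = 76.55 kPa.
σ'_f = 76.55 ≤ σ'_p = 129 kPa, so the clay remains overconsolidated and only the recompression index applies:
S_c = C_r·H/(1+e₀)·log₁₀(σ'_f/σ'_0) = 0.083×2.4/1.87×log₁₀(76.55/66.609)
    = 0.10652 × 0.060412 = 0.006435 m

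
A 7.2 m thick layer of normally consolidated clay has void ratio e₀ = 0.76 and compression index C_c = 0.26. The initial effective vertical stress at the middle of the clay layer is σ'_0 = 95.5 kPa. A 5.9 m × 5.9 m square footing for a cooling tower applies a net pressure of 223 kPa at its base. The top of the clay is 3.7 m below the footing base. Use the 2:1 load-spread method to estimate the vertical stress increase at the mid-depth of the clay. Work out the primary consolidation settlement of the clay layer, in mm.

S_c ≈ 177 mm

Mid-depth of clay below the footing base: z = 3.7 + 7.2/2 = 7.3 m.
Stress increase at mid-clay by the 2:1 spreading method:
Δσ = qBL/((B+z)(L+z)) = 223×5.9×5.9/((5.9+7.3)(5.9+7.3)) = 44.551 kPa
Final effective stress: σ'_f = σ'_0 + Δσ = 95.5 + 44.551 = 140.05 kPa.
Normally consolidated clay, so the full stress increment lies on the virgin compression line:
S_c = C_c·H/(1+e₀)·log₁₀(σ'_f/σ'_0) = 0.26×7.2/(1+0.76)×log₁₀(140.05/95.5)
    = 1.0636 × 0.16628 = 0.1769 m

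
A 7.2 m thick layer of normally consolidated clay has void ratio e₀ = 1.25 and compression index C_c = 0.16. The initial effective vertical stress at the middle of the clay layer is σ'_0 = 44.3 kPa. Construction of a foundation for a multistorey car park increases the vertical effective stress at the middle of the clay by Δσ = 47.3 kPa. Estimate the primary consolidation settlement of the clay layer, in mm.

Final effective stress: σ'_f = σ'_0 + Δσ = 44.3 + 47.3 = 91.6 kPa.
Normally consolidated clay, so the full stress increment lies on the virgin compression line:
S_c = C_c·H/(1+e₀)·log₁₀(σ'_f/σ'_0) = 0.16×7.2/(1+1.25)×log₁₀(91.6/44.3)
    = 0.512 × 0.31549 = 0.1615 m

S_c ≈ 162 mm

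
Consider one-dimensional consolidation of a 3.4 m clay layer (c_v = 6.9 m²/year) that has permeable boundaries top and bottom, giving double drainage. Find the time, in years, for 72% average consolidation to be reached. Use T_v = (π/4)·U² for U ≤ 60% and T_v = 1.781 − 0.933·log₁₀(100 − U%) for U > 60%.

Drainage path length: H_d = H/2 = 1.7 m (double drainage).
U > 60%: T_v = 1.781 − 0.933·log₁₀(100 − 72) = 0.4308.
t = T_v·H_d²/c_v = 0.4308×1.7²/6.9 = 0.1804 years.

t ≈ 0.18 years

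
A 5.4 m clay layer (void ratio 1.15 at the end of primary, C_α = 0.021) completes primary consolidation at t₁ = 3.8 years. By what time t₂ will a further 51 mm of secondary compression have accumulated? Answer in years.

S_s = C_α·H/(1+e_p)·log₁₀(t₂/t₁) ⇒ log₁₀(t₂/t₁) = S_s·(1+e_p)/(C_α·H).
log₁₀(t₂/t₁) = 0.051 × (1+1.15) / (0.021×5.4) = 0.9669
t₂ = t₁ × 10^0.9669 = 3.8 × 9.267 = 35.21 years

t₂ ≈ 35.2 years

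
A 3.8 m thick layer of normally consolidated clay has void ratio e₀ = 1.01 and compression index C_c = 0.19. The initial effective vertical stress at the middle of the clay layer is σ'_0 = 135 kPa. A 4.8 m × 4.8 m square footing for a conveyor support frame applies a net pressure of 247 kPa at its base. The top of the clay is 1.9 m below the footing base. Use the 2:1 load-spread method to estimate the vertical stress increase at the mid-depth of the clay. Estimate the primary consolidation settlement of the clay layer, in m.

Mid-depth of clay below the footing base: z = 1.9 + 3.8/2 = 3.8 m.
Stress increase at mid-clay by the 2:1 spreading method:
Δσ = qBL/((B+z)(L+z)) = 247×4.8×4.8/((4.8+3.8)(4.8+3.8)) = 76.945 kPa
Final effective stress: σ'_f = σ'_0 + Δσ = 135 + 76.945 = 211.94 kPa.
Normally consolidated clay, so the full stress increment lies on the virgin compression line:
S_c = C_c·H/(1+e₀)·log₁₀(σ'_f/σ'_0) = 0.19×3.8/(1+1.01)×log₁₀(211.94/135)
    = 0.3592 × 0.19588 = 0.07036 m

S_c ≈ 0.0704 m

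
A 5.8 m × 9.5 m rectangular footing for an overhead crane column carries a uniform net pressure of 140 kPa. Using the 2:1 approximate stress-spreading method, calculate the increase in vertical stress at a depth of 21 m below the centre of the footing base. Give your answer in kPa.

By the 2:1 method the load spreads at 1 horizontal : 2 vertical, so at depth z the loaded area has grown by z in each plan dimension:
Δσ = qBL/((B+z)(L+z)) = 140×5.8×9.5/((5.8+21)(9.5+21)) = 9.4372 kPa

Δσ_z ≈ 9.44 kPa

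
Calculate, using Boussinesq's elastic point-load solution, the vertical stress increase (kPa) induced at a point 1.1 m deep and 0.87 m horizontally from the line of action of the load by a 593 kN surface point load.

Boussinesq vertical stress below a point load on an elastic half-space:
Δσ_z = 3P/(2πz²) · [1 + (r/z)²]^(−5/2)
r/z = 0.87/1.1 = 0.79091; [1+(r/z)²]^(−5/2) = 0.29683.
Δσ_z = 3×593/(2π×1.1²) × 0.29683 = 234 × 0.29683 = 69.46 kPa

Δσ_z ≈ 69.5 kPa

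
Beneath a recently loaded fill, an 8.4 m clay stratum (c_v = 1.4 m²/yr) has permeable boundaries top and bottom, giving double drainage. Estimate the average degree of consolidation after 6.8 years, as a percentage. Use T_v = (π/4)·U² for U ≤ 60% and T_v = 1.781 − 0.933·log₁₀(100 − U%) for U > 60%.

U ≈ 78.6 %

Drainage path length: H_d = H/2 = 4.2 m (double drainage).
T_v = c_v·t/H_d² = 1.4×6.8/4.2² = 0.53968.
T_v = 0.53968 corresponds to the U > 60% branch:
U = 1 − 10^((1.781 − T_v)/0.933)/100 = 0.786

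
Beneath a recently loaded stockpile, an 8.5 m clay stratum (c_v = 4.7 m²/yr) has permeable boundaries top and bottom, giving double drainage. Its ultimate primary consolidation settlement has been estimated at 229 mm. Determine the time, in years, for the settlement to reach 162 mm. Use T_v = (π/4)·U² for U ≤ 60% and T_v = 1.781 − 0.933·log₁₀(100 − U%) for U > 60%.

t ≈ 1.59 years

Drainage path length: H_d = H/2 = 4.25 m (double drainage).
U = S(t)/S_ult = 162/229 = 0.7074.
U > 60%: T_v = 1.781 − 0.933·log₁₀(100 − 70.742) = 0.413.
t = T_v·H_d²/c_v = 0.413×4.25²/4.7 = 1.587 years.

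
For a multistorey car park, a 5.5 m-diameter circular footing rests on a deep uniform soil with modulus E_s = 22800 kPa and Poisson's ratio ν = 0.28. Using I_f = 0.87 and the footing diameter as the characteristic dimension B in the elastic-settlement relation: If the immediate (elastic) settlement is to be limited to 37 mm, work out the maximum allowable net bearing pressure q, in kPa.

q ≈ 191 kPa

S_e = q·B·(1−ν²)/E_s · I_f  ⇒  q = S_e·E_s / (B·(1−ν²)·I_f).
q = 0.037 × 22800 / (5.5 × 0.9216 × 0.87) = 191.3 kPa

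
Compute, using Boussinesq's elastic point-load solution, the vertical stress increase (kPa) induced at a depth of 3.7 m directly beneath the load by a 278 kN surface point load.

Δσ_z ≈ 9.7 kPa

Boussinesq vertical stress below a point load on an elastic half-space:
Δσ_z = 3P/(2πz²) · [1 + (r/z)²]^(−5/2)
r/z = 0/3.7 = 0; [1+(r/z)²]^(−5/2) = 1.
Δσ_z = 3×278/(2π×3.7²) × 1 = 9.6958 × 1 = 9.696 kPa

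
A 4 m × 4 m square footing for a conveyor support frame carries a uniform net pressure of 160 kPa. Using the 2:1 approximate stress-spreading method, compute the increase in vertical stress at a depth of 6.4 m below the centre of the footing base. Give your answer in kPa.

Δσ_z ≈ 23.7 kPa

By the 2:1 method the load spreads at 1 horizontal : 2 vertical, so at depth z the loaded area has grown by z in each plan dimension:
Δσ = qBL/((B+z)(L+z)) = 160×4×4/((4+6.4)(4+6.4)) = 23.669 kPa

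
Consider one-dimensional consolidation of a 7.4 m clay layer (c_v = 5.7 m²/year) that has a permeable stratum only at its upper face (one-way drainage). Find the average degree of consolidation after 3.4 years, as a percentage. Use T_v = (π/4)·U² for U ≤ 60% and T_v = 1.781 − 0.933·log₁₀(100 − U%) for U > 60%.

Drainage path length: H_d = H = 7.4 m (single drainage).
T_v = c_v·t/H_d² = 5.7×3.4/7.4² = 0.35391.
T_v = 0.35391 corresponds to the U > 60% branch:
U = 1 − 10^((1.781 − T_v)/0.933)/100 = 0.6615

U ≈ 66.1 %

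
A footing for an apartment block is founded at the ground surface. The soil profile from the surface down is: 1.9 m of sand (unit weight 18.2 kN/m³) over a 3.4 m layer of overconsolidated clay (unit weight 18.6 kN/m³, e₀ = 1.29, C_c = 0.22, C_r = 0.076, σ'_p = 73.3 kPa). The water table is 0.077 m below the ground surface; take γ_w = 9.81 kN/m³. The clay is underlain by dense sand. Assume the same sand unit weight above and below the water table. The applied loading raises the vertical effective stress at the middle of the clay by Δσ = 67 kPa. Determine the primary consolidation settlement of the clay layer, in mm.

S_c ≈ 83.3 mm

Mid-depth of clay below the ground surface: z = 1.9 + 3.4/2 = 3.6 m.
Total vertical stress at mid-clay: σ_v = 18.2×1.9 + 18.6×1.7 = 66.2 kPa.
Pore pressure: u = 9.81×(3.6 − 0.077) = 34.561 kPa.
Initial effective stress: σ'_0 = σ_v − u = 66.2 − 34.561 = 31.639 kPa.
Final effective stress: σ'_f = 31.639 + 67 = 98.639 kPa.
σ'_f = 98.639 > σ'_p = 73.3 kPa, so the stress path crosses the preconsolidation pressure — recompression up to σ'_p, then virgin compression beyond:
S_c = H/(1+e₀)·[C_r·log₁₀(σ'_p/σ'_0) + C_c·log₁₀(σ'_f/σ'_p)]
    = 3.4/2.29 × [0.076×log₁₀(73.3/31.639) + 0.22×log₁₀(98.639/73.3)]
    = 1.4847 × [0.027731 + 0.028368] = 0.08329 m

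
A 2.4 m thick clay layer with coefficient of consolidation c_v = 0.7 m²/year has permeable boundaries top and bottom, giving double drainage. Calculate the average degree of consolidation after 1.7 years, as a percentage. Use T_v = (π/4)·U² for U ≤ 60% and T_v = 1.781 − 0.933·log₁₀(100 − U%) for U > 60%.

Drainage path length: H_d = H/2 = 1.2 m (double drainage).
T_v = c_v·t/H_d² = 0.7×1.7/1.2² = 0.82639.
T_v = 0.82639 corresponds to the U > 60% branch:
U = 1 − 10^((1.781 − T_v)/0.933)/100 = 0.8945

U ≈ 89.5 %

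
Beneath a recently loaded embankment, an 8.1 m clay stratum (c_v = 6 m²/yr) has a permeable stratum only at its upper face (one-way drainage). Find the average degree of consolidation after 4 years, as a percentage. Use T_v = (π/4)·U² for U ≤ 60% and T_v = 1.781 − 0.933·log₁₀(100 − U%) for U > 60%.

U ≈ 67.1 %

Drainage path length: H_d = H = 8.1 m (single drainage).
T_v = c_v·t/H_d² = 6×4/8.1² = 0.3658.
T_v = 0.3658 corresponds to the U > 60% branch:
U = 1 − 10^((1.781 − T_v)/0.933)/100 = 0.6713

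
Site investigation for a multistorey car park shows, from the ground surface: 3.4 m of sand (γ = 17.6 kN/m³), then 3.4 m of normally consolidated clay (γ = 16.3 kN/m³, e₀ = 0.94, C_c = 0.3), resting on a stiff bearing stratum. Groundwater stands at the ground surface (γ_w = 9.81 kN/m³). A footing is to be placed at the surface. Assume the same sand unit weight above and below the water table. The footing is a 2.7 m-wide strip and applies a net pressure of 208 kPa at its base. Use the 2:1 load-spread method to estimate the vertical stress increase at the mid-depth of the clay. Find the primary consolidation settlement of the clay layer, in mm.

Mid-depth of clay below the ground surface: z = 3.4 + 3.4/2 = 5.1 m.
Total vertical stress at mid-clay: σ_v = 17.6×3.4 + 16.3×1.7 = 87.55 kPa.
Pore pressure: u = 9.81×(5.1 − 0) = 50.031 kPa.
Initial effective stress: σ'_0 = σ_v − u = 87.55 − 50.031 = 37.519 kPa.
Stress increase at mid-clay by the 2:1 spreading method:
Δσ = qB/(B+z) = 208×2.7/(2.7+5.1) = 72 kPa
Final effective stress: σ'_f = σ'_0 + Δσ = 37.519 + 72 = 109.52 kPa.
Normally consolidated clay, so the full stress increment lies on the virgin compression line:
S_c = C_c·H/(1+e₀)·log₁₀(σ'_f/σ'_0) = 0.3×3.4/(1+0.94)×log₁₀(109.52/37.519)
    = 0.52577 × 0.46524 = 0.2446 m

S_c ≈ 245 mm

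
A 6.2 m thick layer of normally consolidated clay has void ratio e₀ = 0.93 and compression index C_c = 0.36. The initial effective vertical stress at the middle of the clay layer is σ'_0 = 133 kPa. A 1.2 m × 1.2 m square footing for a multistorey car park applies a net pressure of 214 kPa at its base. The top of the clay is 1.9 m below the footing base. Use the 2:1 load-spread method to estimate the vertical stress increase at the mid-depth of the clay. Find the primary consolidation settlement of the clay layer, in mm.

S_c ≈ 29.4 mm

Mid-depth of clay below the footing base: z = 1.9 + 6.2/2 = 5 m.
Stress increase at mid-clay by the 2:1 spreading method:
Δσ = qBL/((B+z)(L+z)) = 214×1.2×1.2/((1.2+5)(1.2+5)) = 8.0166 kPa
Final effective stress: σ'_f = σ'_0 + Δσ = 133 + 8.0166 = 141.02 kPa.
Normally consolidated clay, so the full stress increment lies on the virgin compression line:
S_c = C_c·H/(1+e₀)·log₁₀(σ'_f/σ'_0) = 0.36×6.2/(1+0.93)×log₁₀(141.02/133)
    = 1.1565 × 0.025429 = 0.02941 m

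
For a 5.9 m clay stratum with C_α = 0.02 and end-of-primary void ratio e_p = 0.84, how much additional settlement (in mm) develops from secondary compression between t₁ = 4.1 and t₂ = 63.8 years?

Secondary compression: S_s = C_α·H/(1+e_p)·log₁₀(t₂/t₁)
S_s = 0.02×5.9/(1+0.84)×log₁₀(63.8/4.1)
    = 0.06413 × 1.192 = 0.07645 m

S_s ≈ 76.4 mm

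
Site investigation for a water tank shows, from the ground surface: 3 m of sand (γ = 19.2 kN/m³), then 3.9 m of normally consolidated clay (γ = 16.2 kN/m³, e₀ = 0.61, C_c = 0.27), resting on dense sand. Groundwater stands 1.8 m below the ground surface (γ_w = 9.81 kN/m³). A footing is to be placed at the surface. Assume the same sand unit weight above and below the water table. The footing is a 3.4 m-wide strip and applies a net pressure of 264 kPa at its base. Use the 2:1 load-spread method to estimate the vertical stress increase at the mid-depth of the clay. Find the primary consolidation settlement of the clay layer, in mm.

S_c ≈ 297 mm

Mid-depth of clay below the ground surface: z = 3 + 3.9/2 = 4.95 m.
Total vertical stress at mid-clay: σ_v = 19.2×3 + 16.2×1.95 = 89.19 kPa.
Pore pressure: u = 9.81×(4.95 − 1.8) = 30.902 kPa.
Initial effective stress: σ'_0 = σ_v − u = 89.19 − 30.902 = 58.288 kPa.
Stress increase at mid-clay by the 2:1 spreading method:
Δσ = qB/(B+z) = 264×3.4/(3.4+4.95) = 107.5 kPa
Final effective stress: σ'_f = σ'_0 + Δσ = 58.288 + 107.5 = 165.79 kPa.
Normally consolidated clay, so the full stress increment lies on the virgin compression line:
S_c = C_c·H/(1+e₀)·log₁₀(σ'_f/σ'_0) = 0.27×3.9/(1+0.61)×log₁₀(165.79/58.288)
    = 0.65404 × 0.45398 = 0.2969 m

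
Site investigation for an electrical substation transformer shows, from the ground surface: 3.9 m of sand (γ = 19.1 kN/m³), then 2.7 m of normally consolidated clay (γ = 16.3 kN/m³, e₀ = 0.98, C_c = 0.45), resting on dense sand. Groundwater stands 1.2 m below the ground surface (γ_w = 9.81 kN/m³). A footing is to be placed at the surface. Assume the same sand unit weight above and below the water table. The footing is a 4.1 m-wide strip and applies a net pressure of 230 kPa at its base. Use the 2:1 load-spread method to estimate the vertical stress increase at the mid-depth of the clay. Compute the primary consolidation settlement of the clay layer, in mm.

Mid-depth of clay below the ground surface: z = 3.9 + 2.7/2 = 5.25 m.
Total vertical stress at mid-clay: σ_v = 19.1×3.9 + 16.3×1.35 = 96.495 kPa.
Pore pressure: u = 9.81×(5.25 − 1.2) = 39.73 kPa.
Initial effective stress: σ'_0 = σ_v − u = 96.495 − 39.73 = 56.765 kPa.
Stress increase at mid-clay by the 2:1 spreading method:
Δσ = qB/(B+z) = 230×4.1/(4.1+5.25) = 100.86 kPa
Final effective stress: σ'_f = σ'_0 + Δσ = 56.765 + 100.86 = 157.62 kPa.
Normally consolidated clay, so the full stress increment lies on the virgin compression line:
S_c = C_c·H/(1+e₀)·log₁₀(σ'_f/σ'_0) = 0.45×2.7/(1+0.98)×log₁₀(157.62/56.765)
    = 0.61364 × 0.44353 = 0.2722 m

S_c ≈ 272 mm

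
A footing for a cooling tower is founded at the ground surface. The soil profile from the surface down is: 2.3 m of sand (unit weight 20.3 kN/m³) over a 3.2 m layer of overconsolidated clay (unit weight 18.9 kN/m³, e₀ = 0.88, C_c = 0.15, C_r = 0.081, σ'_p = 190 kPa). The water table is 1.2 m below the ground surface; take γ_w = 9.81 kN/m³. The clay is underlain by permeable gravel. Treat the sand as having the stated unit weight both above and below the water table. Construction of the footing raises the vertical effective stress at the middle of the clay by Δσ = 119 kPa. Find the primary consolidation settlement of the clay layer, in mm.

S_c ≈ 72.6 mm

Mid-depth of clay below the ground surface: z = 2.3 + 3.2/2 = 3.9 m.
Total vertical stress at mid-clay: σ_v = 20.3×2.3 + 18.9×1.6 = 76.93 kPa.
Pore pressure: u = 9.81×(3.9 − 1.2) = 26.487 kPa.
Initial effective stress: σ'_0 = σ_v − u = 76.93 − 26.487 = 50.443 kPa.
Final effective stress: σ'_f = 50.443 + 119 = 169.44 kPa.
σ'_f = 169.44 ≤ σ'_p = 190 kPa, so the clay remains overconsolidated and only the recompression index applies:
S_c = C_r·H/(1+e₀)·log₁₀(σ'_f/σ'_0) = 0.081×3.2/1.88×log₁₀(169.44/50.443)
    = 0.13787 × 0.52622 = 0.07255 m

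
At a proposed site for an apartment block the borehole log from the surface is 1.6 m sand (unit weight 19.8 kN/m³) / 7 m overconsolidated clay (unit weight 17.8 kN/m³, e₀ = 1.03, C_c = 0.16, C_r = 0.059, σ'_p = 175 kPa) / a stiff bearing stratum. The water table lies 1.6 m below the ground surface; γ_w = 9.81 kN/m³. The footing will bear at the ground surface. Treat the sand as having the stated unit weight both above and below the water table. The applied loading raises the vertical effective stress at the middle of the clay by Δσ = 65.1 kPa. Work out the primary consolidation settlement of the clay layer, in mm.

S_c ≈ 65.2 mm

Mid-depth of clay below the ground surface: z = 1.6 + 7/2 = 5.1 m.
Total vertical stress at mid-clay: σ_v = 19.8×1.6 + 17.8×3.5 = 93.98 kPa.
Pore pressure: u = 9.81×(5.1 − 1.6) = 34.335 kPa.
Initial effective stress: σ'_0 = σ_v − u = 93.98 − 34.335 = 59.645 kPa.
Final effective stress: σ'_f = 59.645 + 65.1 = 124.75 kPa.
σ'_f = 124.75 ≤ σ'_p = 175 kPa, so the clay remains overconsolidated and only the recompression index applies:
S_c = C_r·H/(1+e₀)·log₁₀(σ'_f/σ'_0) = 0.059×7/2.03×log₁₀(124.75/59.645)
    = 0.20345 × 0.32047 = 0.0652 m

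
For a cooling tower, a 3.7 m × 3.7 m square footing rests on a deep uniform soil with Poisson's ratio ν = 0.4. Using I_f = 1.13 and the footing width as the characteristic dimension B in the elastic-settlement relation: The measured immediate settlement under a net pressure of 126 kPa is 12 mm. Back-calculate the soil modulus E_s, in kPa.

E_s ≈ 36900 kPa

S_e = q·B·(1−ν²)/E_s · I_f  ⇒  E_s = q·B·(1−ν²)·I_f / S_e.
E_s = 126 × 3.7 × 0.84 × 1.13 / 0.012 = 36880 kPa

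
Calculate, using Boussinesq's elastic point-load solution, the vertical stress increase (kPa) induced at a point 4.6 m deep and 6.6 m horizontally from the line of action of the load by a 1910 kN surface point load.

Boussinesq vertical stress below a point load on an elastic half-space:
Δσ_z = 3P/(2πz²) · [1 + (r/z)²]^(−5/2)
r/z = 6.6/4.6 = 1.4348; [1+(r/z)²]^(−5/2) = 0.061121.
Δσ_z = 3×1910/(2π×4.6²) × 0.061121 = 43.098 × 0.061121 = 2.634 kPa

Δσ_z ≈ 2.63 kPa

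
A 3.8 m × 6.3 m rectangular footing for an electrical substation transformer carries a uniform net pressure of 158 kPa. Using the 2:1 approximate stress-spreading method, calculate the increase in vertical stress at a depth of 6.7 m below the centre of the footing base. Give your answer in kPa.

By the 2:1 method the load spreads at 1 horizontal : 2 vertical, so at depth z the loaded area has grown by z in each plan dimension:
Δσ = qBL/((B+z)(L+z)) = 158×3.8×6.3/((3.8+6.7)(6.3+6.7)) = 27.711 kPa

Δσ_z ≈ 27.7 kPa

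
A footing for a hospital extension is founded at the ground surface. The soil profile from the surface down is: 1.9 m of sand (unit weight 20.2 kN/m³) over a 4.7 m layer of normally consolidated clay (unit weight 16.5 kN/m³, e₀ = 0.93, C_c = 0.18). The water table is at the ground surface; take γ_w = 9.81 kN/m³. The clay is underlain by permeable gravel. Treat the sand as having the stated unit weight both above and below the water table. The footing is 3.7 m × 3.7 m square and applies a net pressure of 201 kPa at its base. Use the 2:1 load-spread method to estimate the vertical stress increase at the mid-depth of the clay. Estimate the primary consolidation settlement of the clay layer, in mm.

Mid-depth of clay below the ground surface: z = 1.9 + 4.7/2 = 4.25 m.
Total vertical stress at mid-clay: σ_v = 20.2×1.9 + 16.5×2.35 = 77.155 kPa.
Pore pressure: u = 9.81×(4.25 − 0) = 41.693 kPa.
Initial effective stress: σ'_0 = σ_v − u = 77.155 − 41.693 = 35.462 kPa.
Stress increase at mid-clay by the 2:1 spreading method:
Δσ = qBL/((B+z)(L+z)) = 201×3.7×3.7/((3.7+4.25)(3.7+4.25)) = 43.538 kPa
Final effective stress: σ'_f = σ'_0 + Δσ = 35.462 + 43.538 = 79 kPa.
Normally consolidated clay, so the full stress increment lies on the virgin compression line:
S_c = C_c·H/(1+e₀)·log₁₀(σ'_f/σ'_0) = 0.18×4.7/(1+0.93)×log₁₀(79/35.462)
    = 0.43834 × 0.34786 = 0.1525 m

S_c ≈ 152 mm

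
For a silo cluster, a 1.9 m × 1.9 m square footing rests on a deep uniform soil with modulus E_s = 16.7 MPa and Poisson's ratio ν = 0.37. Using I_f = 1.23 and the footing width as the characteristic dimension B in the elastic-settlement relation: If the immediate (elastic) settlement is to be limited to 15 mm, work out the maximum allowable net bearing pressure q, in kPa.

q ≈ 124 kPa

E_s = 16.7 MPa = 16700 kPa.
S_e = q·B·(1−ν²)/E_s · I_f  ⇒  q = S_e·E_s / (B·(1−ν²)·I_f).
q = 0.015 × 16700 / (1.9 × 0.8631 × 1.23) = 124.2 kPa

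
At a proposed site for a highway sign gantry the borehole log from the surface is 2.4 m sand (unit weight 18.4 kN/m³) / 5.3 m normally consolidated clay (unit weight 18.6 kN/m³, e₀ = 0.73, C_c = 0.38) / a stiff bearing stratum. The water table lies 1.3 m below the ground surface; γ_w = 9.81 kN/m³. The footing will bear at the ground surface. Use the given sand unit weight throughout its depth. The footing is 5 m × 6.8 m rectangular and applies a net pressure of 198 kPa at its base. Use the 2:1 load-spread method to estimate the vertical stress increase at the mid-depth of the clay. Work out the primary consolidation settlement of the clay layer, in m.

S_c ≈ 0.35 m

Mid-depth of clay below the ground surface: z = 2.4 + 5.3/2 = 5.05 m.
Total vertical stress at mid-clay: σ_v = 18.4×2.4 + 18.6×2.65 = 93.45 kPa.
Pore pressure: u = 9.81×(5.05 − 1.3) = 36.788 kPa.
Initial effective stress: σ'_0 = σ_v − u = 93.45 − 36.788 = 56.662 kPa.
Stress increase at mid-clay by the 2:1 spreading method:
Δσ = qBL/((B+z)(L+z)) = 198×5×6.8/((5+5.05)(6.8+5.05)) = 56.527 kPa
Final effective stress: σ'_f = σ'_0 + Δσ = 56.662 + 56.527 = 113.19 kPa.
Normally consolidated clay, so the full stress increment lies on the virgin compression line:
S_c = C_c·H/(1+e₀)·log₁₀(σ'_f/σ'_0) = 0.38×5.3/(1+0.73)×log₁₀(113.19/56.662)
    = 1.1642 × 0.30052 = 0.3499 m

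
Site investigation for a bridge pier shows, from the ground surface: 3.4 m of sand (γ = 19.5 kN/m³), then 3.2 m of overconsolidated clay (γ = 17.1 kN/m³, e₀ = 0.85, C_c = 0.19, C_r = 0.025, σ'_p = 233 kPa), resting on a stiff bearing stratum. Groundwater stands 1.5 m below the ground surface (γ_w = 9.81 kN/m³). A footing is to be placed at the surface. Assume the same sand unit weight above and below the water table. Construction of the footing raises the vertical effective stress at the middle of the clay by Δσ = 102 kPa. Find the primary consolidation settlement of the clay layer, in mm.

Mid-depth of clay below the ground surface: z = 3.4 + 3.2/2 = 5 m.
Total vertical stress at mid-clay: σ_v = 19.5×3.4 + 17.1×1.6 = 93.66 kPa.
Pore pressure: u = 9.81×(5 − 1.5) = 34.335 kPa.
Initial effective stress: σ'_0 = σ_v − u = 93.66 − 34.335 = 59.325 kPa.
Final effective stress: σ'_f = 59.325 + 102 = 161.32 kPa.
σ'_f = 161.32 ≤ σ'_p = 233 kPa, so the clay remains overconsolidated and only the recompression index applies:
S_c = C_r·H/(1+e₀)·log₁₀(σ'_f/σ'_0) = 0.025×3.2/1.85×log₁₀(161.32/59.325)
    = 0.043243 × 0.43445 = 0.01879 m

S_c ≈ 18.8 mm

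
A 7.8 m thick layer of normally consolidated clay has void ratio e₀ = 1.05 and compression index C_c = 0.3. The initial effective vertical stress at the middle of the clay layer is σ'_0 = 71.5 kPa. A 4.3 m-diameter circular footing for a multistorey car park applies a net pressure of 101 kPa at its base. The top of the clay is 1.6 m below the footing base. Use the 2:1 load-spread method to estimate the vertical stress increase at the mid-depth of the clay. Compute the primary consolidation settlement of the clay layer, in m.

Mid-depth of clay below the footing base: z = 1.6 + 7.8/2 = 5.5 m.
Stress increase at mid-clay by the 2:1 spreading method:
Δσ ≈ qD²/(D+z)² = 101×4.3²/(4.3+5.5)² = 19.445 kPa
Final effective stress: σ'_f = σ'_0 + Δσ = 71.5 + 19.445 = 90.945 kPa.
Normally consolidated clay, so the full stress increment lies on the virgin compression line:
S_c = C_c·H/(1+e₀)·log₁₀(σ'_f/σ'_0) = 0.3×7.8/(1+1.05)×log₁₀(90.945/71.5)
    = 1.1415 × 0.10447 = 0.1193 m

S_c ≈ 0.119 m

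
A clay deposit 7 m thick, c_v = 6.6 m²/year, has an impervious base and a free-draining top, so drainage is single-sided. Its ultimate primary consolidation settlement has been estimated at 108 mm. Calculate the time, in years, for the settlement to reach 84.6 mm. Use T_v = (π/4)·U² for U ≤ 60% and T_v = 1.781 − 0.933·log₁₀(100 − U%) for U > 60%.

t ≈ 3.97 years

Drainage path length: H_d = H = 7 m (single drainage).
U = S(t)/S_ult = 84.6/108 = 0.7833.
U > 60%: T_v = 1.781 − 0.933·log₁₀(100 − 78.333) = 0.53471.
t = T_v·H_d²/c_v = 0.53471×7²/6.6 = 3.97 years.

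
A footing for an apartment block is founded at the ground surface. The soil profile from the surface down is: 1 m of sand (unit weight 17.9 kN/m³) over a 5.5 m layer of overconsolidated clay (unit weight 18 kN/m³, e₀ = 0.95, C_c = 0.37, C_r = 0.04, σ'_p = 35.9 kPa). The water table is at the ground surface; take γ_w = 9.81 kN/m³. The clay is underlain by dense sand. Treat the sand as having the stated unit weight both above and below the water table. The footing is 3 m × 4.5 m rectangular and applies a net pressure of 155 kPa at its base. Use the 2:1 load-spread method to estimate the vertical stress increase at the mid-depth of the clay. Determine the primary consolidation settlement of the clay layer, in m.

S_c ≈ 0.299 m

Mid-depth of clay below the ground surface: z = 1 + 5.5/2 = 3.75 m.
Total vertical stress at mid-clay: σ_v = 17.9×1 + 18×2.75 = 67.4 kPa.
Pore pressure: u = 9.81×(3.75 − 0) = 36.788 kPa.
Initial effective stress: σ'_0 = σ_v − u = 67.4 − 36.788 = 30.612 kPa.
Stress increase at mid-clay by the 2:1 spreading method:
Δσ = qBL/((B+z)(L+z)) = 155×3×4.5/((3+3.75)(4.5+3.75)) = 37.576 kPa
Final effective stress: σ'_f = 30.612 + 37.576 = 68.188 kPa.
σ'_f = 68.188 > σ'_p = 35.9 kPa, so the stress path crosses the preconsolidation pressure — recompression up to σ'_p, then virgin compression beyond:
S_c = H/(1+e₀)·[C_r·log₁₀(σ'_p/σ'_0) + C_c·log₁₀(σ'_f/σ'_p)]
    = 5.5/1.95 × [0.04×log₁₀(35.9/30.612) + 0.37×log₁₀(68.188/35.9)]
    = 2.8205 × [0.0027681 + 0.10309] = 0.2986 m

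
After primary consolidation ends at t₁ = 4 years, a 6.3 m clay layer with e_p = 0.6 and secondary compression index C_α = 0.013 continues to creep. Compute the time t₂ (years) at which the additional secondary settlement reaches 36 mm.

S_s = C_α·H/(1+e_p)·log₁₀(t₂/t₁) ⇒ log₁₀(t₂/t₁) = S_s·(1+e_p)/(C_α·H).
log₁₀(t₂/t₁) = 0.036 × (1+0.6) / (0.013×6.3) = 0.7033
t₂ = t₁ × 10^0.7033 = 4 × 5.05 = 20.2 years

t₂ ≈ 20.2 years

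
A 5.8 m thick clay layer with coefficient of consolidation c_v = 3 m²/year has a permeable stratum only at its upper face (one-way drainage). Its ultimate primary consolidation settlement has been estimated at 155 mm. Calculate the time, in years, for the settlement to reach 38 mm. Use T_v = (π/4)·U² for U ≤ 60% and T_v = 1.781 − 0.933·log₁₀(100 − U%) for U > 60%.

Drainage path length: H_d = H = 5.8 m (single drainage).
U = S(t)/S_ult = 38/155 = 0.2452.
U ≤ 60%: T_v = (π/4)·U² = (π/4)×0.24516² = 0.047206.
t = T_v·H_d²/c_v = 0.047206×5.8²/3 = 0.5293 years.

t ≈ 0.529 years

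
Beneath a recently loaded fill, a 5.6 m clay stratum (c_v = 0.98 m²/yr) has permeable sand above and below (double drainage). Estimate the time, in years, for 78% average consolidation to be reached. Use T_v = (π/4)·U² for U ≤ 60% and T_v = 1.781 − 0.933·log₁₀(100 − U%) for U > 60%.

Drainage path length: H_d = H/2 = 2.8 m (double drainage).
U > 60%: T_v = 1.781 − 0.933·log₁₀(100 − 78) = 0.52852.
t = T_v·H_d²/c_v = 0.52852×2.8²/0.98 = 4.228 years.

t ≈ 4.23 years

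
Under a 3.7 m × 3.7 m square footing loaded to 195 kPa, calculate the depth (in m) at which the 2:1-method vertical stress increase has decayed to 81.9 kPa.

2:1 spreading — at depth z the loaded area has grown by z in each plan dimension:
qB²/(B+z)² = Δσ_z ⇒ z = B(√(q/Δσ_z) − 1) = 3.7×(√(195/81.9) − 1) = 2.009 m

z ≈ 2.01 m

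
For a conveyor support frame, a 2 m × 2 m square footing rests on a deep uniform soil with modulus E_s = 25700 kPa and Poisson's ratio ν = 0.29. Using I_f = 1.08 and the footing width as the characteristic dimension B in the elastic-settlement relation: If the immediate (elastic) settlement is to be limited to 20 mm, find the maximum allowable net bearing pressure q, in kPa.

q ≈ 260 kPa

S_e = q·B·(1−ν²)/E_s · I_f  ⇒  q = S_e·E_s / (B·(1−ν²)·I_f).
q = 0.02 × 25700 / (2 × 0.9159 × 1.08) = 259.8 kPa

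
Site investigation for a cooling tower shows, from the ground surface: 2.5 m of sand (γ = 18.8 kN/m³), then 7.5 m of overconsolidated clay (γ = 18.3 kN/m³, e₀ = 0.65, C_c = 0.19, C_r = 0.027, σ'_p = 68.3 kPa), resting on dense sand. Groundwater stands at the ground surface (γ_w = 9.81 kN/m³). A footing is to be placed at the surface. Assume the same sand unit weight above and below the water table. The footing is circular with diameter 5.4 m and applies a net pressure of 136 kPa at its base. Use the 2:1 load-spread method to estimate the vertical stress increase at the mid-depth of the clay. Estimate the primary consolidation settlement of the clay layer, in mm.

S_c ≈ 87.7 mm

Mid-depth of clay below the ground surface: z = 2.5 + 7.5/2 = 6.25 m.
Total vertical stress at mid-clay: σ_v = 18.8×2.5 + 18.3×3.75 = 115.62 kPa.
Pore pressure: u = 9.81×(6.25 − 0) = 61.312 kPa.
Initial effective stress: σ'_0 = σ_v − u = 115.62 − 61.312 = 54.308 kPa.
Stress increase at mid-clay by the 2:1 spreading method:
Δσ ≈ qD²/(D+z)² = 136×5.4²/(5.4+6.25)² = 29.22 kPa
Final effective stress: σ'_f = 54.308 + 29.22 = 83.528 kPa.
σ'_f = 83.528 > σ'_p = 68.3 kPa, so the stress path crosses the preconsolidation pressure — recompression up to σ'_p, then virgin compression beyond:
S_c = H/(1+e₀)·[C_r·log₁₀(σ'_p/σ'_0) + C_c·log₁₀(σ'_f/σ'_p)]
    = 7.5/1.65 × [0.027×log₁₀(68.3/54.308) + 0.19×log₁₀(83.528/68.3)]
    = 4.5455 × [0.002688 + 0.016608] = 0.08771 m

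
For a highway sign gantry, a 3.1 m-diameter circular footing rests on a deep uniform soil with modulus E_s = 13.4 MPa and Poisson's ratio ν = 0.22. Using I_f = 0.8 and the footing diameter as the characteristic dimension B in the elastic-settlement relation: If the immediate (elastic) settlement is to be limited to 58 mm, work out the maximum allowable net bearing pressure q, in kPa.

E_s = 13.4 MPa = 13400 kPa.
S_e = q·B·(1−ν²)/E_s · I_f  ⇒  q = S_e·E_s / (B·(1−ν²)·I_f).
q = 0.058 × 13400 / (3.1 × 0.9516 × 0.8) = 329.3 kPa

q ≈ 329 kPa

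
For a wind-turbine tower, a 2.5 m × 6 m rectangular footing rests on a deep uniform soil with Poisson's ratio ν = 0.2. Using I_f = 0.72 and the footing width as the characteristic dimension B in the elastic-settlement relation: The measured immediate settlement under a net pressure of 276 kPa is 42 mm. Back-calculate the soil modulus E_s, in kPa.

S_e = q·B·(1−ν²)/E_s · I_f  ⇒  E_s = q·B·(1−ν²)·I_f / S_e.
E_s = 276 × 2.5 × 0.96 × 0.72 / 0.042 = 11360 kPa

E_s ≈ 11400 kPa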